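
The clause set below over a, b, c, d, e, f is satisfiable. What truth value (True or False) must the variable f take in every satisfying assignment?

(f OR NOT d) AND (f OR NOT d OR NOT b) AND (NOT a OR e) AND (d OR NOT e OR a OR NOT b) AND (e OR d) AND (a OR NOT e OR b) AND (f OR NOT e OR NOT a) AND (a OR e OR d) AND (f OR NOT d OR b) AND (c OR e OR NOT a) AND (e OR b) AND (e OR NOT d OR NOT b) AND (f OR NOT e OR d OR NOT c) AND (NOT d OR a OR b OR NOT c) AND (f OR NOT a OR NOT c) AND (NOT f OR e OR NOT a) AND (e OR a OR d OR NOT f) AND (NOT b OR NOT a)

Suppose f = false.
From the singleton clause (NOT d), d = false.
From the singleton clause (e), e = true.
From the singleton clause (NOT a), a = false.
From the singleton clause (NOT b), b = false.
Now (b) is unsatisfied and unit — conflict.
So every satisfying assignment has f = True.

True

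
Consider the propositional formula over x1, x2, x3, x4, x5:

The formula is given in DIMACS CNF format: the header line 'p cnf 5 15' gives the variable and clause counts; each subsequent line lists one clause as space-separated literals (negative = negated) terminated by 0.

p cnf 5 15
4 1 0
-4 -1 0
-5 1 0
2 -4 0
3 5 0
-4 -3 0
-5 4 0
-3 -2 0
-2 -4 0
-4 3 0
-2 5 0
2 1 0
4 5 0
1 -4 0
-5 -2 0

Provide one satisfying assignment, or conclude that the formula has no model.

Try x4 = True.
(¬x1) alone gives x1 = False.
Now (x1) is unsatisfied and unit — conflict.
So x4 must be the other value — set x4 = False.
(x1) alone gives x1 = True.
(¬x5) alone gives x5 = False.
Now (x5) is unsatisfied and unit — conflict.
Neither x4 = True nor x4 = False works.

UNSATISFIABLE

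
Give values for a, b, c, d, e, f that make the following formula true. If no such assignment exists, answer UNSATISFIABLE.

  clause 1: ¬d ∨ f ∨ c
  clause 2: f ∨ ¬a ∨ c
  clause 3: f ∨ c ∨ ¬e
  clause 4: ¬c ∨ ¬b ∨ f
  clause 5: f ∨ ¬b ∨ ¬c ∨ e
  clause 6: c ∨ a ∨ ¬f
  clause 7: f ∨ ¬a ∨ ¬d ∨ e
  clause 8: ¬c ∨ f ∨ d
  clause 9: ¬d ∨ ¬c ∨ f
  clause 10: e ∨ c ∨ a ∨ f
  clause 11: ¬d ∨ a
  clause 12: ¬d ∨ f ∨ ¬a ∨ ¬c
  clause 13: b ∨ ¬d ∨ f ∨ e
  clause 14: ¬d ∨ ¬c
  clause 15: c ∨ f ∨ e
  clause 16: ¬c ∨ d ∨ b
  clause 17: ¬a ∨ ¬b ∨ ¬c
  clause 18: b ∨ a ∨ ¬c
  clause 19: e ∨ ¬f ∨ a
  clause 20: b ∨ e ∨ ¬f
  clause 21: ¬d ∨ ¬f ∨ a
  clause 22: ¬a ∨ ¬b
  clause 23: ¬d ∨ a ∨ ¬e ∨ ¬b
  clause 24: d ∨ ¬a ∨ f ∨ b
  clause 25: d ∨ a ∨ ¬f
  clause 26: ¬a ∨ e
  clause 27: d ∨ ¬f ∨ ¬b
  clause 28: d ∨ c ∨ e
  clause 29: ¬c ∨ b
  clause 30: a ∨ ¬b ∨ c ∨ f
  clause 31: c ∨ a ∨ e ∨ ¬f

Try d = False.
Try c = False.
Unit clause (e) forces e = True.
Unit clause (f) forces f = True.
Unit clause (a) forces a = True.
Unit clause (¬b) forces b = False.
Every clause now holds.

a ↦ True, b ↦ False, c ↦ False, d ↦ False, e ↦ True, f ↦ True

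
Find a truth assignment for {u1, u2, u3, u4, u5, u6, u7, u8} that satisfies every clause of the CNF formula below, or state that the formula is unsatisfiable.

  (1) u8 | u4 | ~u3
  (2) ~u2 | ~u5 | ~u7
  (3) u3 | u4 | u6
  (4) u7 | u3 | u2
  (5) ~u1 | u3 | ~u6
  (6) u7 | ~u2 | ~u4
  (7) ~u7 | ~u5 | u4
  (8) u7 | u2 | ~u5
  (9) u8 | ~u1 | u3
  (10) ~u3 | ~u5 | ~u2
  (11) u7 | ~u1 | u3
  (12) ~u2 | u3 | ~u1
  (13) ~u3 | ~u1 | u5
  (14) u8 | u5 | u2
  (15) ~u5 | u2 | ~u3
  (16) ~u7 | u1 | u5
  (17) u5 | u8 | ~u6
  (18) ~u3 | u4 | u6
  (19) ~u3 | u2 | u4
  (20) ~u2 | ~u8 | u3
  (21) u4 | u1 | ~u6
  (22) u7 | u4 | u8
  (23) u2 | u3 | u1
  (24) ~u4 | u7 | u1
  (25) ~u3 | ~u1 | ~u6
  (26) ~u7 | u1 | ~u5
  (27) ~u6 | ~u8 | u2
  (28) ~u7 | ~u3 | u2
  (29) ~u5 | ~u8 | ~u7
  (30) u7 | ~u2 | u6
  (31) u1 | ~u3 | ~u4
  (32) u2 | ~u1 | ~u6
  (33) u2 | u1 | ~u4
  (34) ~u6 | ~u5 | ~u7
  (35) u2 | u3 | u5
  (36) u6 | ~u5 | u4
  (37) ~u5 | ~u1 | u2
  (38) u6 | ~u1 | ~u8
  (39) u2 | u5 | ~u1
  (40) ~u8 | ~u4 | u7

UNSATISFIABLE

Case u8 = 1:
Case u2 = 0:
Unit clause (~u6) forces u6 = 0.
Unit clause (~u1) forces u1 = 0.
Unit clause (u3) forces u3 = 1.
Unit clause (~u5) forces u5 = 0.
Unit clause (~u7) forces u7 = 0.
Unit clause (u4) forces u4 = 1.
But (~u4) is also a unit clause — contradiction.
Backtrack on u2: now try u2 = 1.
Unit clause (u3) forces u3 = 1.
Unit clause (~u5) forces u5 = 0.
Unit clause (~u1) forces u1 = 0.
Unit clause (~u7) forces u7 = 0.
Unit clause (~u4) forces u4 = 0.
Unit clause (u6) forces u6 = 1.
But (~u6) is also a unit clause — contradiction.
Either choice for u2 ends in contradiction.
Backtrack on u8: now try u8 = 0.
Case u4 = 1:
Case u7 = 1:
Case u2 = 0:
Unit clause (u5) forces u5 = 1.
Unit clause (~u3) forces u3 = 0.
Unit clause (~u1) forces u1 = 0.
But (u1) is also a unit clause — contradiction.
Backtrack on u2: now try u2 = 1.
Unit clause (~u5) forces u5 = 0.
Unit clause (u1) forces u1 = 1.
Unit clause (u3) forces u3 = 1.
But (~u3) is also a unit clause — contradiction.
Either choice for u2 ends in contradiction.
Backtrack on u7: now try u7 = 0.
Unit clause (~u2) forces u2 = 0.
Unit clause (u3) forces u3 = 1.
Unit clause (~u5) forces u5 = 0.
But (u5) is also a unit clause — contradiction.
Either choice for u7 ends in contradiction.
Backtrack on u4: now try u4 = 0.
Unit clause (~u3) forces u3 = 0.
Unit clause (u6) forces u6 = 1.
Unit clause (~u1) forces u1 = 0.
But (u1) is also a unit clause — contradiction.
Either choice for u4 ends in contradiction.
Either choice for u8 ends in contradiction.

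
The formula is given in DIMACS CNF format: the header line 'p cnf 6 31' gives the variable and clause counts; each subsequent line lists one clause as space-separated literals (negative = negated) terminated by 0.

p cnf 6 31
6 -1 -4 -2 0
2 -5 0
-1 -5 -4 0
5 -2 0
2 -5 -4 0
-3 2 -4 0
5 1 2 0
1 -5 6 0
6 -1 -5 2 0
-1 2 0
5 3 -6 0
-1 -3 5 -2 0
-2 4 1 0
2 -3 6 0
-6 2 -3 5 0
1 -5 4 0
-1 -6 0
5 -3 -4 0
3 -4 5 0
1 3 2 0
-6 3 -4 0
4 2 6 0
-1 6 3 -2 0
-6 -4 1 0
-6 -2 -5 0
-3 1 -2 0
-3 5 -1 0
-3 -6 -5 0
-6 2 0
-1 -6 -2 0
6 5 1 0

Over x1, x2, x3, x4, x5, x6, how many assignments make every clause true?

1

There are 2^6 = 64 truth assignments over (x1, x2, x3, x4, x5, x6).
Split on x3. With x3 = True, the clauses containing x3 are satisfied and ¬x3 drops from the rest; 1 of the 2^5 = 32 assignments to the other variables satisfy what remains.
With x3 = False, by the same count on the reduced clause set, 0 assignments work.
(One model: x1=T, x2=T, x3=T, x4=F, x5=T, x6=F.)
Total: 1 + 0 = 1.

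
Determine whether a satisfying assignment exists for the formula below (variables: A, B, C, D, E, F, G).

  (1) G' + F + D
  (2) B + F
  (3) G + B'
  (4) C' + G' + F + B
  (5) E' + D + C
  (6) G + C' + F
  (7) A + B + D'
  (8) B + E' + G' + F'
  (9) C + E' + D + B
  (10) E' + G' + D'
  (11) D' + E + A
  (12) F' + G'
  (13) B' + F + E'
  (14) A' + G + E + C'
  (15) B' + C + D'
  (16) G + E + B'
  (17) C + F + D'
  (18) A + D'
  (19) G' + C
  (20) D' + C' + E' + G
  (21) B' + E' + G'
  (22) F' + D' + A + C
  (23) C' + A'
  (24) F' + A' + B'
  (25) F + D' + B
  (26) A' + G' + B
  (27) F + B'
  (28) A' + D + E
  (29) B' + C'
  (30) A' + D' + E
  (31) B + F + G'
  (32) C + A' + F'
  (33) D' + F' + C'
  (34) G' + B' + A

Yes, satisfiable

Suppose B = 0.
(F) alone gives F = 1.
(G') alone gives G = 0.
Suppose A = 0.
(D') alone gives D = 0.
Suppose E = 0.
All clauses hold; C can take either value.
A satisfying assignment: A: 0; B: 0; C: 0; D: 0; E: 0; F: 1; G: 0.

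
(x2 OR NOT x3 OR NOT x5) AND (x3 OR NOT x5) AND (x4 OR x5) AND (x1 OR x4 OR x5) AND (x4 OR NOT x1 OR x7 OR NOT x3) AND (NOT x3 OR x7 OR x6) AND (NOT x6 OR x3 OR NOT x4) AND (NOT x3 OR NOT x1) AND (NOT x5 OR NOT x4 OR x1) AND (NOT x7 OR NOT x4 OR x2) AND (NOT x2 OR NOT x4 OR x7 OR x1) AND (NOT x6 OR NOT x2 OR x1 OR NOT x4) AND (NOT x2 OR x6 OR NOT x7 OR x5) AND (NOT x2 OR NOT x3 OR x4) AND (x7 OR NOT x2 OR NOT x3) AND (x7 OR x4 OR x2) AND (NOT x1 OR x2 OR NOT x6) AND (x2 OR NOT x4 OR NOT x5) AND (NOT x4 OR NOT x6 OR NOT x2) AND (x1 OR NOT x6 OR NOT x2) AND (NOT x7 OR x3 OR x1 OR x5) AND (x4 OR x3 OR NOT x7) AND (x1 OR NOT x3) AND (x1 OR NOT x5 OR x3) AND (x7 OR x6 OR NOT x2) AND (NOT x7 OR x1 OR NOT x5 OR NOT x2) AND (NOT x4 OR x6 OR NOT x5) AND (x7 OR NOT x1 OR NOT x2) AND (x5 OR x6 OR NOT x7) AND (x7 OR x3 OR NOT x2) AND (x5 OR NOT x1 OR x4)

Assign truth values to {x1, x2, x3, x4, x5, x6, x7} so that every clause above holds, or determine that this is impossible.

x1 ↦ true; x2 ↦ false; x3 ↦ false; x4 ↦ true; x5 ↦ false; x6 ↦ false; x7 ↦ false

Case x3 = false:
The clause (NOT x5) is unit, so x5 = false.
The clause (x4) is unit, so x4 = true.
The clause (NOT x6) is unit, so x6 = false.
The clause (NOT x7) is unit, so x7 = false.
The clause (NOT x2) is unit, so x2 = false.
All clauses hold; x1 can take either value.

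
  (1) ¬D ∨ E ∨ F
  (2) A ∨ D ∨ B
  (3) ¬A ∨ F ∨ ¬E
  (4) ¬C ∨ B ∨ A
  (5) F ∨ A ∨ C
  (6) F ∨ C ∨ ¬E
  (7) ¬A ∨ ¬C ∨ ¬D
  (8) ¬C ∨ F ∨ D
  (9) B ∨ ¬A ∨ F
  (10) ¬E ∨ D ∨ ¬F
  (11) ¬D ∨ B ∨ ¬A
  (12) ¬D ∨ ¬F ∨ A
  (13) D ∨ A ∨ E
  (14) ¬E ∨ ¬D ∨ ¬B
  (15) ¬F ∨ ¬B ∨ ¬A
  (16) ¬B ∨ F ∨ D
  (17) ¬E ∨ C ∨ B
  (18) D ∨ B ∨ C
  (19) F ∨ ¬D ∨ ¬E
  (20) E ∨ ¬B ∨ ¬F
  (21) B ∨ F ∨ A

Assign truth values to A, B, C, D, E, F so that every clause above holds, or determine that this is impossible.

Case D = False:
Case A = True:
Case F = True:
The clause (¬E) is unit, so E = False.
The clause (¬B) is unit, so B = False.
The clause (C) is unit, so C = True.
This assignment satisfies each clause.

A ↦ True, B ↦ False, C ↦ True, D ↦ False, E ↦ False, F ↦ True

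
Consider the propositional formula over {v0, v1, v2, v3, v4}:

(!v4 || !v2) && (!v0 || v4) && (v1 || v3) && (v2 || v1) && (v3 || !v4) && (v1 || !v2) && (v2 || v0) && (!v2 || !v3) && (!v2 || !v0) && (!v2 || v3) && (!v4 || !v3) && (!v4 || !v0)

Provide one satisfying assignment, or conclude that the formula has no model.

UNSATISFIABLE

Try v4 = false.
(!v0) alone gives v0 = false.
(v2) alone gives v2 = true.
(v1) alone gives v1 = true.
(!v3) alone gives v3 = false.
But (v3) is also a unit clause — contradiction.
That branch fails; take v4 = true instead.
(!v2) alone gives v2 = false.
(v1) alone gives v1 = true.
(v3) alone gives v3 = true.
But (!v3) is also a unit clause — contradiction.
Both values of v4 lead to a conflict.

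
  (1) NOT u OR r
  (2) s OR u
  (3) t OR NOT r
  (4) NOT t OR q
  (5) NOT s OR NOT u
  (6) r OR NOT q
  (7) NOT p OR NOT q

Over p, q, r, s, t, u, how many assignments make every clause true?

4

There are 2^6 = 64 truth assignments over (p, q, r, s, t, u).
Split on r. With r = true, the clauses containing r are satisfied and NOT r drops from the rest; 2 of the 2^5 = 32 assignments to the other variables satisfy what remains.
With r = false, by the same count on the reduced clause set, 2 assignments work.
Total: 2 + 2 = 4.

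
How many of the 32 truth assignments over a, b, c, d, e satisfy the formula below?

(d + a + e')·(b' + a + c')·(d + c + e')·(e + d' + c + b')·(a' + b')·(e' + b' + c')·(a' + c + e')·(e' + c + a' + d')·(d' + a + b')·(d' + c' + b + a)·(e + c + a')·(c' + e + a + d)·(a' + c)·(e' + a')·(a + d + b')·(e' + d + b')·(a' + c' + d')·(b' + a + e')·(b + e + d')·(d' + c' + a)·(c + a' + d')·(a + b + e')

There are 2^5 = 32 truth assignments over (a, b, c, d, e).
Split on e. With e = 1, the clauses containing e are satisfied and e' drops from the rest; 0 of the 2^4 = 16 assignments to the other variables satisfy what remains.
With e = 0, by the same count on the reduced clause set, 2 assignments work.
Total: 0 + 2 = 2.

2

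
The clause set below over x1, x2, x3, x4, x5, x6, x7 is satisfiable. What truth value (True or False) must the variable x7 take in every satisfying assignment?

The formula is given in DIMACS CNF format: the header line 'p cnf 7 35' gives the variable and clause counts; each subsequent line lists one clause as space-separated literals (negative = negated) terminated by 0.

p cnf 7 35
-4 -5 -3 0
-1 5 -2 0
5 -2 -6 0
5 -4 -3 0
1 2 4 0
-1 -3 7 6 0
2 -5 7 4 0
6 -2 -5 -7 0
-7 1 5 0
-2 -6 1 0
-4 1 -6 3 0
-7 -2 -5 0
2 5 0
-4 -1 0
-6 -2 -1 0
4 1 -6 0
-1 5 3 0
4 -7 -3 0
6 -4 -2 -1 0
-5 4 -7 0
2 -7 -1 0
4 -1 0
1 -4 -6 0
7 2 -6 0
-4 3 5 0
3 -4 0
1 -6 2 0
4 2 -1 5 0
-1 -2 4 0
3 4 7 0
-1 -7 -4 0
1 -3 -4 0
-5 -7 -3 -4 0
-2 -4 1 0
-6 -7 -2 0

False

Suppose x7 = True.
Case x1 = True:
The clause (¬x4) is unit, so x4 = False.
But (x4) is also a unit clause — contradiction.
Backtrack on x1: now try x1 = False.
The clause (x5) is unit, so x5 = True.
The clause (¬x2) is unit, so x2 = False.
The clause (x4) is unit, so x4 = True.
The clause (¬x3) is unit, so x3 = False.
But (x3) is also a unit clause — contradiction.
Neither x1 = True nor x1 = False works.
So every satisfying assignment has x7 = False.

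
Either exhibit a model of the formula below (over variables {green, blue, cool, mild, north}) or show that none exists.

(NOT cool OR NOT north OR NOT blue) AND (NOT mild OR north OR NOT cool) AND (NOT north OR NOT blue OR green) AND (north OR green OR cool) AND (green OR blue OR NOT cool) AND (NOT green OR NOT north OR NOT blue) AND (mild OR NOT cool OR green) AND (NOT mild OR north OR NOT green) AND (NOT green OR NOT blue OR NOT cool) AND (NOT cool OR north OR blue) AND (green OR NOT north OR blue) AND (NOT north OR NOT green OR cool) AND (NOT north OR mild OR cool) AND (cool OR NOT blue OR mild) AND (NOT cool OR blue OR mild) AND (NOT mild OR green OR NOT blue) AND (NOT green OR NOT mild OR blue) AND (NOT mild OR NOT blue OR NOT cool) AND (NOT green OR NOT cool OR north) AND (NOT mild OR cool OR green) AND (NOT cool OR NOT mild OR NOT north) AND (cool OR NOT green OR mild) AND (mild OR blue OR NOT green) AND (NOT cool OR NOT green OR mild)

UNSATISFIABLE

Branch on cool: set cool = false.
Branch on north: set north = true.
(NOT green) alone gives green = false.
(NOT blue) alone gives blue = false.
But (blue) is also a unit clause — contradiction.
So north must be the other value — set north = false.
(green) alone gives green = true.
(NOT mild) alone gives mild = false.
But (mild) is also a unit clause — contradiction.
Neither north = true nor north = false works.
So cool must be the other value — set cool = true.
Branch on north: set north = false.
(NOT mild) alone gives mild = false.
(green) alone gives green = true.
But (NOT green) is also a unit clause — contradiction.
So north must be the other value — set north = true.
(NOT blue) alone gives blue = false.
(green) alone gives green = true.
(mild) alone gives mild = true.
But (NOT mild) is also a unit clause — contradiction.
Neither north = true nor north = false works.
Neither cool = true nor cool = false works.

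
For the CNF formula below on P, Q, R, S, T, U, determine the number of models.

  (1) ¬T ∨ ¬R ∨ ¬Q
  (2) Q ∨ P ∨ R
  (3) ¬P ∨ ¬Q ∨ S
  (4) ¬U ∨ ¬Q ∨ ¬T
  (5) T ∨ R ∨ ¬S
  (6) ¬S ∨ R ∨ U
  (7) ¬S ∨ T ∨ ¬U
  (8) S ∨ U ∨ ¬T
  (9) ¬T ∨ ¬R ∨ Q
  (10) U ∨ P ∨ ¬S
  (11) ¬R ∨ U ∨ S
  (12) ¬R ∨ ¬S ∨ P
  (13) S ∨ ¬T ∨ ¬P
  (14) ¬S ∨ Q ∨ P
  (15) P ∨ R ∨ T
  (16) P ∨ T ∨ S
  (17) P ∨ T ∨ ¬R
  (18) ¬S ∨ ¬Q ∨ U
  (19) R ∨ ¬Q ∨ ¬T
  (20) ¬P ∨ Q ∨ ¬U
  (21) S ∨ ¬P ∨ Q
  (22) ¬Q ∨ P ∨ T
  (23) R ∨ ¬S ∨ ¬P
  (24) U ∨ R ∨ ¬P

There are 2^6 = 64 truth assignments over (P, Q, R, S, T, U).
Split on R. With R = True, the clauses containing R are satisfied and ¬R drops from the rest; 1 of the 2^5 = 32 assignments to the other variables satisfy what remains.
With R = False, by the same count on the reduced clause set, 0 assignments work.
Total: 1 + 0 = 1.

1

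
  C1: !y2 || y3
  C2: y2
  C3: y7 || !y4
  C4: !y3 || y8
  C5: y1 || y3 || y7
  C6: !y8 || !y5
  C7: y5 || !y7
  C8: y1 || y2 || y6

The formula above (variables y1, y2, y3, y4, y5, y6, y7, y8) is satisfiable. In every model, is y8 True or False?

Suppose y8 = false.
From the singleton clause (y2), y2 = true.
From the singleton clause (y3), y3 = true.
But (!y3) is also a unit clause — contradiction.
So every satisfying assignment has y8 = True.

True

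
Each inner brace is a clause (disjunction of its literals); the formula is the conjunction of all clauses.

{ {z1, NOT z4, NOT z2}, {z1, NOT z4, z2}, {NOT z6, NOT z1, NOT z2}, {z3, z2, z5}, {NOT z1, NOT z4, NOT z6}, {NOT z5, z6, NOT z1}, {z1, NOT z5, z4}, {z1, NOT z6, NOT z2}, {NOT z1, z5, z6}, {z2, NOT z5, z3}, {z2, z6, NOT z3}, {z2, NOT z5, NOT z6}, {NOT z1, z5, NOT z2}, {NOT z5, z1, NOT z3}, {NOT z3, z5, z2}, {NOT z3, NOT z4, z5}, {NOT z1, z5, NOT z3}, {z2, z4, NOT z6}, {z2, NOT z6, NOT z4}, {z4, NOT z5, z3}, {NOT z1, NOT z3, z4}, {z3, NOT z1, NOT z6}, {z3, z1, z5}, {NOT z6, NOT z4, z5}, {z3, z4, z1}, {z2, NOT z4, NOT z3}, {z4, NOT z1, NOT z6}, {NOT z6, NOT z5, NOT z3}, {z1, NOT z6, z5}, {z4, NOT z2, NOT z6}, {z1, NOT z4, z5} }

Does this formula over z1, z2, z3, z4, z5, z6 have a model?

Yes, satisfiable

Case z1 = false:
Case z4 = false:
(NOT z5) alone gives z5 = false.
(z3) alone gives z3 = true.
(z2) alone gives z2 = true.
(NOT z6) alone gives z6 = false.
Every clause now holds.
A satisfying assignment: z1: false,  z2: true,  z3: true,  z4: false,  z5: false,  z6: false.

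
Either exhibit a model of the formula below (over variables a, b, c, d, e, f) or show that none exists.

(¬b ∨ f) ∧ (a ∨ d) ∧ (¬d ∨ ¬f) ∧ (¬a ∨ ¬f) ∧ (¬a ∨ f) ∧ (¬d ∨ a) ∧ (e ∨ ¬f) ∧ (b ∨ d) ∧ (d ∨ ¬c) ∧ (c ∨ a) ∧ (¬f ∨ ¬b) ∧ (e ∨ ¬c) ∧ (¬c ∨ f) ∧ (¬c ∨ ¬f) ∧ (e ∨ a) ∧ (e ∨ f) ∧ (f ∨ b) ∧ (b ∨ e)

UNSATISFIABLE

Suppose b = False.
From the singleton clause (d), d = True.
From the singleton clause (¬f), f = False.
But (f) is also a unit clause — contradiction.
That branch fails; take b = True instead.
From the singleton clause (f), f = True.
But (¬f) is also a unit clause — contradiction.
Neither b = True nor b = False works.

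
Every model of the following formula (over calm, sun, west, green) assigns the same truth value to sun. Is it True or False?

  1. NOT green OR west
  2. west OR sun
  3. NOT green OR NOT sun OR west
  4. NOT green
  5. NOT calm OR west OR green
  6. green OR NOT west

True

Suppose sun = false.
The clause (west) is unit, so west = true.
The clause (NOT green) is unit, so green = false.
Now (green) is unsatisfied and unit — conflict.
So every satisfying assignment has sun = True.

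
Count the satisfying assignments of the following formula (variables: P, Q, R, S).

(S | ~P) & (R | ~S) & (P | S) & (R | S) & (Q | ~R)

2

There are 2^4 = 16 truth assignments over (P, Q, R, S).
Check each against the 5 clauses (columns in the order P, Q, R, S):
  F F F F  ✗ fails (P | S)
  F F F T  ✗ fails (R | ~S)
  F F T F  ✗ fails (P | S)
  F F T T  ✗ fails (Q | ~R)
  F T F F  ✗ fails (P | S)
  F T F T  ✗ fails (R | ~S)
  F T T F  ✗ fails (P | S)
  F T T T  ✓ satisfies all
  T F F F  ✗ fails (S | ~P)
  T F F T  ✗ fails (R | ~S)
  T F T F  ✗ fails (S | ~P)
  T F T T  ✗ fails (Q | ~R)
  T T F F  ✗ fails (S | ~P)
  T T F T  ✗ fails (R | ~S)
  T T T F  ✗ fails (S | ~P)
  T T T T  ✓ satisfies all
2 of the 16 rows are models.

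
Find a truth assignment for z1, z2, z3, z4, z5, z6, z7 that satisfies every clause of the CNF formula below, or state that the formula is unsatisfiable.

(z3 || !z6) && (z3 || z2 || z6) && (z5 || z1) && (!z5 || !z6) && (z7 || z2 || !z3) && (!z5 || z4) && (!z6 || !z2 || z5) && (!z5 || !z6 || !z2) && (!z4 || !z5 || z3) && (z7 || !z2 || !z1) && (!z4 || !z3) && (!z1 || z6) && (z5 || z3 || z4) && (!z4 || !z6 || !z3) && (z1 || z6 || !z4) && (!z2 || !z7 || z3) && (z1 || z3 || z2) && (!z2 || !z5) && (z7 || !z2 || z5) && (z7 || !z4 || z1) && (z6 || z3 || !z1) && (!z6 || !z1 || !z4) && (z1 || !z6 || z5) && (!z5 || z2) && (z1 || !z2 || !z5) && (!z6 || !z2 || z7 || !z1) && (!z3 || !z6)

UNSATISFIABLE

Try z3 = true.
Unit clause (!z4) forces z4 = false.
Unit clause (!z5) forces z5 = false.
Unit clause (z1) forces z1 = true.
Unit clause (z6) forces z6 = true.
That conflicts with the unit clause (!z6).
Backtrack on z3: now try z3 = false.
Unit clause (!z6) forces z6 = false.
Unit clause (z2) forces z2 = true.
Unit clause (!z1) forces z1 = false.
Unit clause (z5) forces z5 = true.
That conflicts with the unit clause (!z5).
Both values of z3 lead to a conflict.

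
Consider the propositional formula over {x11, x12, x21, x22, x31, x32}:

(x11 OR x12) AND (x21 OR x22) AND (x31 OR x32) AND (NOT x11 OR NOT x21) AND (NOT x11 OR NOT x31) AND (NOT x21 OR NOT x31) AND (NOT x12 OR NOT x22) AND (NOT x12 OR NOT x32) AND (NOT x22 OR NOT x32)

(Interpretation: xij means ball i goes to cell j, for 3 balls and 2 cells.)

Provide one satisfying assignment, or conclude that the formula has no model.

Suppose x11 = true.
(NOT x21) alone gives x21 = false.
(x22) alone gives x22 = true.
(NOT x31) alone gives x31 = false.
(x32) alone gives x32 = true.
But (NOT x32) is also a unit clause — contradiction.
Backtrack on x11: now try x11 = false.
(x12) alone gives x12 = true.
(NOT x22) alone gives x22 = false.
(x21) alone gives x21 = true.
(NOT x31) alone gives x31 = false.
(x32) alone gives x32 = true.
But (NOT x32) is also a unit clause — contradiction.
Neither x11 = true nor x11 = false works.

UNSATISFIABLE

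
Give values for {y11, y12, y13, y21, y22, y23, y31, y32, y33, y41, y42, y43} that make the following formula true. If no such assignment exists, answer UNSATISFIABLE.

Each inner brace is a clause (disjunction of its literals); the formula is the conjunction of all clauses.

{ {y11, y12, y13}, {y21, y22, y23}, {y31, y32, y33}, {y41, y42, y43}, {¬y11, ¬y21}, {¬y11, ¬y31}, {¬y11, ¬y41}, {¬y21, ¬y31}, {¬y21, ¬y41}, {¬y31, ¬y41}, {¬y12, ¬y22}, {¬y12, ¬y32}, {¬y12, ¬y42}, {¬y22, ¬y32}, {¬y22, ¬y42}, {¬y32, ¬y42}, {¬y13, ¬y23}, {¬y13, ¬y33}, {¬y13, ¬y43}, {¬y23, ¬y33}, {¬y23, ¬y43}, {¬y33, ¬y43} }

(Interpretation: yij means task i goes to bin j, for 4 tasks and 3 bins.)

UNSATISFIABLE

Case y11 = False:
Case y12 = True:
(¬y22) alone gives y22 = False.
(¬y32) alone gives y32 = False.
(¬y42) alone gives y42 = False.
Case y21 = True:
(¬y31) alone gives y31 = False.
(y33) alone gives y33 = True.
(¬y41) alone gives y41 = False.
(y43) alone gives y43 = True.
Now (¬y43) is unsatisfied and unit — conflict.
That branch fails; take y21 = False instead.
(y23) alone gives y23 = True.
(¬y13) alone gives y13 = False.
(¬y33) alone gives y33 = False.
(y31) alone gives y31 = True.
(¬y41) alone gives y41 = False.
(y43) alone gives y43 = True.
Now (¬y43) is unsatisfied and unit — conflict.
Neither y21 = True nor y21 = False works.
That branch fails; take y12 = False instead.
(y13) alone gives y13 = True.
(¬y23) alone gives y23 = False.
(¬y33) alone gives y33 = False.
(¬y43) alone gives y43 = False.
Case y21 = True:
(¬y31) alone gives y31 = False.
(y32) alone gives y32 = True.
(¬y41) alone gives y41 = False.
(y42) alone gives y42 = True.
Now (¬y42) is unsatisfied and unit — conflict.
That branch fails; take y21 = False instead.
(y22) alone gives y22 = True.
(¬y32) alone gives y32 = False.
(y31) alone gives y31 = True.
(¬y41) alone gives y41 = False.
(y42) alone gives y42 = True.
Now (¬y42) is unsatisfied and unit — conflict.
Neither y21 = True nor y21 = False works.
Neither y12 = True nor y12 = False works.
That branch fails; take y11 = True instead.
(¬y21) alone gives y21 = False.
(¬y31) alone gives y31 = False.
(¬y41) alone gives y41 = False.
Case y22 = True:
(¬y12) alone gives y12 = False.
(¬y32) alone gives y32 = False.
(y33) alone gives y33 = True.
(¬y42) alone gives y42 = False.
(y43) alone gives y43 = True.
Now (¬y43) is unsatisfied and unit — conflict.
That branch fails; take y22 = False instead.
(y23) alone gives y23 = True.
(¬y13) alone gives y13 = False.
(¬y33) alone gives y33 = False.
(y32) alone gives y32 = True.
(¬y12) alone gives y12 = False.
(¬y42) alone gives y42 = False.
(y43) alone gives y43 = True.
Now (¬y43) is unsatisfied and unit — conflict.
Neither y22 = True nor y22 = False works.
Neither y11 = True nor y11 = False works.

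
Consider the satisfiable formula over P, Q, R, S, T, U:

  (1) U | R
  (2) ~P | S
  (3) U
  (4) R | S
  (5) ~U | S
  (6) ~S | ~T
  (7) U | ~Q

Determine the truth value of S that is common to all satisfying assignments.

Suppose S = 0.
The clause (~P) is unit, so P = 0.
The clause (U) is unit, so U = 1.
Now (~U) is unsatisfied and unit — conflict.
So every satisfying assignment has S = True.

True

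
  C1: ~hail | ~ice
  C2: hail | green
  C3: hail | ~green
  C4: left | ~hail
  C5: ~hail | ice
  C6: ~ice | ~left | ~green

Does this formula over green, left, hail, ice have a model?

Try hail = 0.
(green) alone gives green = 1.
But (~green) is also a unit clause — contradiction.
That branch fails; take hail = 1 instead.
(~ice) alone gives ice = 0.
But (ice) is also a unit clause — contradiction.
Neither hail = 1 nor hail = 0 works.
No assignment satisfies every clause.

No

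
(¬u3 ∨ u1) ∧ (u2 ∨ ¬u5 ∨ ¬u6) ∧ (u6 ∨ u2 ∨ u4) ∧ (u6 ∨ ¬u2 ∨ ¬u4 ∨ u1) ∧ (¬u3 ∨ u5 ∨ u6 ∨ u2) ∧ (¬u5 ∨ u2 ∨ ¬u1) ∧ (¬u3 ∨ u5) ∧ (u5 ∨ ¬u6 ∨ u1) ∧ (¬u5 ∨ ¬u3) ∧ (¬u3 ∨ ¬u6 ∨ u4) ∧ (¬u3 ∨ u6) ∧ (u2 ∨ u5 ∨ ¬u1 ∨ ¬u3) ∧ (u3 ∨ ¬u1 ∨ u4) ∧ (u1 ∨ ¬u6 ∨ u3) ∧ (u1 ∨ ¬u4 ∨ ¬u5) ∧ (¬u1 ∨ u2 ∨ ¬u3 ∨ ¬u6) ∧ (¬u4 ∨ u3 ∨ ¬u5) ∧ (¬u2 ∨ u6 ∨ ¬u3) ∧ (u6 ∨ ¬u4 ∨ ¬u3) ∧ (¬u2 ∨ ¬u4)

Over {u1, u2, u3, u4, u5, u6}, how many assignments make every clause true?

5

There are 2^6 = 64 truth assignments over (u1, u2, u3, u4, u5, u6).
Split on u4. With u4 = True, the clauses containing u4 are satisfied and ¬u4 drops from the rest; 3 of the 2^5 = 32 assignments to the other variables satisfy what remains.
With u4 = False, by the same count on the reduced clause set, 2 assignments work.
(One model: u1=F, u2=F, u3=F, u4=T, u5=F, u6=F.)
Total: 3 + 2 = 5.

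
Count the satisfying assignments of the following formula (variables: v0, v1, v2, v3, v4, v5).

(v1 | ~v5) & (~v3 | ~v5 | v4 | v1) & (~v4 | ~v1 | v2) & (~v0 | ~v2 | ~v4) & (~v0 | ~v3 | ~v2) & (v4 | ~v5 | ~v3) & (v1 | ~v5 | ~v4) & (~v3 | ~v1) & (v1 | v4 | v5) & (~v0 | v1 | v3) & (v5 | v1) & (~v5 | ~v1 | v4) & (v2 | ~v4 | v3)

6

There are 2^6 = 64 truth assignments over (v0, v1, v2, v3, v4, v5).
Split on v3. With v3 = 1, the clauses containing v3 are satisfied and ~v3 drops from the rest; 0 of the 2^5 = 32 assignments to the other variables satisfy what remains.
With v3 = 0, by the same count on the reduced clause set, 6 assignments work.
(One model: v0=F, v1=T, v2=F, v3=F, v4=F, v5=F.)
Total: 0 + 6 = 6.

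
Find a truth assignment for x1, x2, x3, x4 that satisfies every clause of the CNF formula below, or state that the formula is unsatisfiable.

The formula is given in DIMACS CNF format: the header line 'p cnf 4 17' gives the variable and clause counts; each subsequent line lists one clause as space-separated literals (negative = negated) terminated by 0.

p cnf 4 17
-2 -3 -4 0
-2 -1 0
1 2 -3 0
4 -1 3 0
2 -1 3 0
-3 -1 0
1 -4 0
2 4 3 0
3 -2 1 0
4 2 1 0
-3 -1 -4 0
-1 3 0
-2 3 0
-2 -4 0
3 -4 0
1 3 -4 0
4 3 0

x1: False; x2: True; x3: True; x4: False

Branch on x2: set x2 = True.
The clause (¬x1) is unit, so x1 = False.
The clause (¬x4) is unit, so x4 = False.
The clause (x3) is unit, so x3 = True.
Every clause now holds.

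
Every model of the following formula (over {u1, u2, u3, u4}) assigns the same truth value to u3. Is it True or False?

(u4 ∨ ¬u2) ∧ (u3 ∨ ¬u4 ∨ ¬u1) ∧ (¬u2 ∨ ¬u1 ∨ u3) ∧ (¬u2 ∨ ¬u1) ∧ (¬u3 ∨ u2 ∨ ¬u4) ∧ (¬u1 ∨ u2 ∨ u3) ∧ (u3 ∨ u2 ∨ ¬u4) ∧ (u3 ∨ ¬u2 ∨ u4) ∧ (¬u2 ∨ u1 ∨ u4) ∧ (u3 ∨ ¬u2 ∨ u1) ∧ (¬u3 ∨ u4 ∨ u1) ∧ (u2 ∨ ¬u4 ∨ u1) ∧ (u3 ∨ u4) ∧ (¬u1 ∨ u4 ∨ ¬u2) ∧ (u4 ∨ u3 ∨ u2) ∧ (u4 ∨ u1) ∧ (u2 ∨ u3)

Suppose u3 = False.
From the singleton clause (u4), u4 = True.
From the singleton clause (¬u1), u1 = False.
From the singleton clause (u2), u2 = True.
But (¬u2) is also a unit clause — contradiction.
So every satisfying assignment has u3 = True.

True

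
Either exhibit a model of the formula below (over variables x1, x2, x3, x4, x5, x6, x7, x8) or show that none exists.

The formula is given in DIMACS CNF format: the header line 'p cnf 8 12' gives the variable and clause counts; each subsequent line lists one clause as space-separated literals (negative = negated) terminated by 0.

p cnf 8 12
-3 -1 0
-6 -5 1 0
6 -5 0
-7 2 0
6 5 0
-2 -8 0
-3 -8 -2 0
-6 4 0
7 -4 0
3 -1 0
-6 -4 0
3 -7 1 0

Branch on x3: set x3 = False.
From the singleton clause (¬x1), x1 = False.
From the singleton clause (¬x7), x7 = False.
From the singleton clause (¬x4), x4 = False.
From the singleton clause (¬x6), x6 = False.
From the singleton clause (¬x5), x5 = False.
But (x5) is also a unit clause — contradiction.
Undo x3 and try x3 = True.
From the singleton clause (¬x1), x1 = False.
Branch on x6: set x6 = False.
From the singleton clause (¬x5), x5 = False.
But (x5) is also a unit clause — contradiction.
Undo x6 and try x6 = True.
From the singleton clause (¬x5), x5 = False.
From the singleton clause (x4), x4 = True.
But (¬x4) is also a unit clause — contradiction.
Either choice for x6 ends in contradiction.
Either choice for x3 ends in contradiction.

UNSATISFIABLE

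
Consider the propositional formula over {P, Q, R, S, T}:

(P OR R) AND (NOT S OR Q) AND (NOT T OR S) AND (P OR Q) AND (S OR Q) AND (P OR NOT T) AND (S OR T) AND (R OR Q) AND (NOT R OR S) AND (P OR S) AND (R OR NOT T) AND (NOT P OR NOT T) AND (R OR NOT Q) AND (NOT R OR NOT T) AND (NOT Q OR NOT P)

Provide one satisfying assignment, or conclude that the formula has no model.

Case P = false:
Unit clause (R) forces R = true.
Unit clause (Q) forces Q = true.
Unit clause (NOT T) forces T = false.
Unit clause (S) forces S = true.
All clauses are satisfied.

P=false; Q=true; R=true; S=true; T=false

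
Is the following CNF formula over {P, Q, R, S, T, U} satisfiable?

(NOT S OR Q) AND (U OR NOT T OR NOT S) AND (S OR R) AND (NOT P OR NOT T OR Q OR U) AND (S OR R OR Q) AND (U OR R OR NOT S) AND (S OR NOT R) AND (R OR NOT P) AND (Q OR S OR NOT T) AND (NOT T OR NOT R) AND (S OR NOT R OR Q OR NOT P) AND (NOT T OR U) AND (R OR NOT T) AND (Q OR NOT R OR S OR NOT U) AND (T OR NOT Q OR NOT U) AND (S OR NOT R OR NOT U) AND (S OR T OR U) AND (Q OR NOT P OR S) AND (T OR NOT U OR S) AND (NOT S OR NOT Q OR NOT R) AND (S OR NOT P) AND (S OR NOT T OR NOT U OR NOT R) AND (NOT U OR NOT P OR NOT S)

Try S = false.
The clause (R) is unit, so R = true.
But (NOT R) is also a unit clause — contradiction.
That branch fails; take S = true instead.
The clause (Q) is unit, so Q = true.
The clause (NOT R) is unit, so R = false.
The clause (U) is unit, so U = true.
The clause (NOT P) is unit, so P = false.
The clause (NOT T) is unit, so T = false.
But (T) is also a unit clause — contradiction.
Both values of S lead to a conflict.
No assignment satisfies every clause.

No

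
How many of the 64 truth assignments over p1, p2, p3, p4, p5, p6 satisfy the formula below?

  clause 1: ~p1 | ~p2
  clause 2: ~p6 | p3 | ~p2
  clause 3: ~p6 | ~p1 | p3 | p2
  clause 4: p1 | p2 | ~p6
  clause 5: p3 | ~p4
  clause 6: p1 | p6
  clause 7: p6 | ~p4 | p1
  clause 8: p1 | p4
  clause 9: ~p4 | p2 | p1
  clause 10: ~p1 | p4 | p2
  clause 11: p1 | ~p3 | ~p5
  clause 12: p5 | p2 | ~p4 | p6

There are 2^6 = 64 truth assignments over (p1, p2, p3, p4, p5, p6).
Split on p4. With p4 = 1, the clauses containing p4 are satisfied and ~p4 drops from the rest; 4 of the 2^5 = 32 assignments to the other variables satisfy what remains.
With p4 = 0, by the same count on the reduced clause set, 0 assignments work.
(One model: p1=F, p2=T, p3=T, p4=T, p5=F, p6=T.)
Total: 4 + 0 = 4.

4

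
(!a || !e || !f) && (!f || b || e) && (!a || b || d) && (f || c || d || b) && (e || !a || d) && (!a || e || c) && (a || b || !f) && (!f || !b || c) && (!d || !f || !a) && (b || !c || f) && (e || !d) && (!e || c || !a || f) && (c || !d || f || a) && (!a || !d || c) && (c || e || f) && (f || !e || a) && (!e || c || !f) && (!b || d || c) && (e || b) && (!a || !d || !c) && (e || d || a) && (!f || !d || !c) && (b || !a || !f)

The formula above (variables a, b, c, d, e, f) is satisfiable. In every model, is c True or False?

Suppose c = false.
Case a = false:
Case b = true:
Unit clause (!f) forces f = false.
Unit clause (!d) forces d = false.
Now (d) is unsatisfied and unit — conflict.
Backtrack on b: now try b = false.
Unit clause (!f) forces f = false.
Unit clause (d) forces d = true.
Now (!d) is unsatisfied and unit — conflict.
Both values of b lead to a conflict.
Backtrack on a: now try a = true.
Unit clause (e) forces e = true.
Unit clause (!f) forces f = false.
Now (f) is unsatisfied and unit — conflict.
Both values of a lead to a conflict.
So every satisfying assignment has c = True.

True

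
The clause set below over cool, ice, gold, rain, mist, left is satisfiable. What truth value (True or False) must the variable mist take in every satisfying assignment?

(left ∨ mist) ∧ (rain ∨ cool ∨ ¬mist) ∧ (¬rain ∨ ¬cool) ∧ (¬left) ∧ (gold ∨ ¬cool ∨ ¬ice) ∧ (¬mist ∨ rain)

Suppose mist = False.
The clause (left) is unit, so left = True.
That conflicts with the unit clause (¬left).
So every satisfying assignment has mist = True.

True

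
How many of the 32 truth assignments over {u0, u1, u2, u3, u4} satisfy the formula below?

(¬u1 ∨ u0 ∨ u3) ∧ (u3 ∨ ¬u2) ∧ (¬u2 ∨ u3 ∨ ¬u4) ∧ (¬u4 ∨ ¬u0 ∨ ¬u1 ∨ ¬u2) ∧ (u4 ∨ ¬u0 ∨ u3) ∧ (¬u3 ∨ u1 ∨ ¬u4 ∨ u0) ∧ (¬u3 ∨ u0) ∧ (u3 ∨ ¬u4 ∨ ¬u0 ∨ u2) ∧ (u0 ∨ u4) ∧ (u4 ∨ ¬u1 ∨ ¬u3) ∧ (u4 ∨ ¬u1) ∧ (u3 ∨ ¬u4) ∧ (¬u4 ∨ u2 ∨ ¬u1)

4

There are 2^5 = 32 truth assignments over (u0, u1, u2, u3, u4).
Split on u2. With u2 = True, the clauses containing u2 are satisfied and ¬u2 drops from the rest; 2 of the 2^4 = 16 assignments to the other variables satisfy what remains.
With u2 = False, by the same count on the reduced clause set, 2 assignments work.
(One model: u0=T, u1=F, u2=F, u3=T, u4=F.)
Total: 2 + 2 = 4.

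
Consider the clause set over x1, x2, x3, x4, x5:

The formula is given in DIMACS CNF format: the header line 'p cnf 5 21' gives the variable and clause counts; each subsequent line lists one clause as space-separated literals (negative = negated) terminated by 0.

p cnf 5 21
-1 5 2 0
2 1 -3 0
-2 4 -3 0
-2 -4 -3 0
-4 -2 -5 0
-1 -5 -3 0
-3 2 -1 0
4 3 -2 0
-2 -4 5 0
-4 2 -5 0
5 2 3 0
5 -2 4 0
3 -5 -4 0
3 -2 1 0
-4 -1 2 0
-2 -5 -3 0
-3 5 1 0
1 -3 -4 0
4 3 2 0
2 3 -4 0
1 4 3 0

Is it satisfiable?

Branch on x1: set x1 = False.
Branch on x2: set x2 = True.
From the singleton clause (x3), x3 = True.
From the singleton clause (x4), x4 = True.
That conflicts with the unit clause (¬x4).
That branch fails; take x2 = False instead.
From the singleton clause (¬x3), x3 = False.
From the singleton clause (x5), x5 = True.
From the singleton clause (¬x4), x4 = False.
That conflicts with the unit clause (x4).
Neither x2 = True nor x2 = False works.
That branch fails; take x1 = True instead.
Branch on x5: set x5 = True.
From the singleton clause (¬x3), x3 = False.
From the singleton clause (¬x4), x4 = False.
From the singleton clause (¬x2), x2 = False.
That conflicts with the unit clause (x2).
That branch fails; take x5 = False instead.
From the singleton clause (x2), x2 = True.
From the singleton clause (¬x4), x4 = False.
That conflicts with the unit clause (x4).
Neither x5 = True nor x5 = False works.
Neither x1 = True nor x1 = False works.
No assignment satisfies every clause.

Unsatisfiable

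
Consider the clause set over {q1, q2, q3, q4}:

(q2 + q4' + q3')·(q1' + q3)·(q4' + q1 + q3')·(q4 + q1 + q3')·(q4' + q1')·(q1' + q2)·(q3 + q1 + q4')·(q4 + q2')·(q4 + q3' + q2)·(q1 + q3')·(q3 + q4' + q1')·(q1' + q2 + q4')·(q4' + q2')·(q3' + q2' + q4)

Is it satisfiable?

Suppose q1 = 0.
Unit clause (q3') forces q3 = 0.
Unit clause (q4') forces q4 = 0.
Unit clause (q2') forces q2 = 0.
This assignment satisfies each clause.
A satisfying assignment: q1=0,  q2=0,  q3=0,  q4=0.

Yes, satisfiable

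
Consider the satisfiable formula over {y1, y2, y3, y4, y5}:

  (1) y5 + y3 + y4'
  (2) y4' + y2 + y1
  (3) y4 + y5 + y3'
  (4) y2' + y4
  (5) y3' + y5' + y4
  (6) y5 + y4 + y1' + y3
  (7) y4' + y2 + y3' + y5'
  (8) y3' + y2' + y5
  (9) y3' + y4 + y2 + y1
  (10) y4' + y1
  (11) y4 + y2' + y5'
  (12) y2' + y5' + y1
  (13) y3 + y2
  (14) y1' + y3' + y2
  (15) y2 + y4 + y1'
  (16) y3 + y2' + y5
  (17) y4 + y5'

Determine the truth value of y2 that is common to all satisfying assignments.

True

Suppose y2 = 0.
From the singleton clause (y3), y3 = 1.
From the singleton clause (y1'), y1 = 0.
From the singleton clause (y4'), y4 = 0.
That conflicts with the unit clause (y4).
So every satisfying assignment has y2 = True.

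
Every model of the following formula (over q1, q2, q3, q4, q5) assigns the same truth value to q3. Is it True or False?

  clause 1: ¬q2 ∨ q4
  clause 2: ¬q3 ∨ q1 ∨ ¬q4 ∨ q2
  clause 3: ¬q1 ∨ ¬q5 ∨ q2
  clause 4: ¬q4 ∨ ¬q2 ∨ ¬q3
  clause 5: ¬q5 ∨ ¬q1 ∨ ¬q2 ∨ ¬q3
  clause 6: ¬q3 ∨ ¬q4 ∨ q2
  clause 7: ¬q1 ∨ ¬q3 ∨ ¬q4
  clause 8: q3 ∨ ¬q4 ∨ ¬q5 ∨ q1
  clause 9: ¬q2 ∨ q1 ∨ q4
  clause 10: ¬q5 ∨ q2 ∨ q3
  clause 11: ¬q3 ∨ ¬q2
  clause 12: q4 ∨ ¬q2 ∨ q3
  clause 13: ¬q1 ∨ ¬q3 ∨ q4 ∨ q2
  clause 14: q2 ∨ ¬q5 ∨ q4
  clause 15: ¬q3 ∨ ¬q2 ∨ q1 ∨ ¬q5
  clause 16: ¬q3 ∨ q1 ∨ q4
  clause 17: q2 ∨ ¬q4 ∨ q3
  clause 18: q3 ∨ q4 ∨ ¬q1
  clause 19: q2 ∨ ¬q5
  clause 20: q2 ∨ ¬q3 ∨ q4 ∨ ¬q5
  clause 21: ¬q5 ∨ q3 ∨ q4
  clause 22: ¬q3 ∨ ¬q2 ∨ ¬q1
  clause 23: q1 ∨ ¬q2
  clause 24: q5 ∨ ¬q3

Suppose q3 = True.
From the singleton clause (¬q2), q2 = False.
From the singleton clause (¬q4), q4 = False.
From the singleton clause (¬q1), q1 = False.
That conflicts with the unit clause (q1).
So every satisfying assignment has q3 = False.

False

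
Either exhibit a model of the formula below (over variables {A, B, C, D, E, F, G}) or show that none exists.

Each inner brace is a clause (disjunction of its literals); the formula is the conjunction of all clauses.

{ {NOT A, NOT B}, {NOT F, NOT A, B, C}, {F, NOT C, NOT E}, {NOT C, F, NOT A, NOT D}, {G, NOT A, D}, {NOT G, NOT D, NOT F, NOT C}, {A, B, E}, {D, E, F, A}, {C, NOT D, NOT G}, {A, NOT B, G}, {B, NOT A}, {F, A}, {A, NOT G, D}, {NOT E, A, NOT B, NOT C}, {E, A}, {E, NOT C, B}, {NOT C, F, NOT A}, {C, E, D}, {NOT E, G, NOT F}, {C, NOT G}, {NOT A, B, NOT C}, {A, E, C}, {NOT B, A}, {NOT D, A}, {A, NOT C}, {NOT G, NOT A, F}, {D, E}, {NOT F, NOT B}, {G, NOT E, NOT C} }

Branch on A: set A = false.
From the singleton clause (F), F = true.
From the singleton clause (E), E = true.
From the singleton clause (G), G = true.
From the singleton clause (D), D = true.
But (NOT D) is also a unit clause — contradiction.
Undo A and try A = true.
From the singleton clause (NOT B), B = false.
But (B) is also a unit clause — contradiction.
Neither A = true nor A = false works.

UNSATISFIABLE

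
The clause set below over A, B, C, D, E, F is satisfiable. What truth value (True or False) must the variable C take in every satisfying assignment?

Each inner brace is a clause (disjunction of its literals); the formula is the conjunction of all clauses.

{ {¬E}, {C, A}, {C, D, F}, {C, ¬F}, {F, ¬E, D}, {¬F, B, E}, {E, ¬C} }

Suppose C = True.
The clause (¬E) is unit, so E = False.
But (E) is also a unit clause — contradiction.
So every satisfying assignment has C = False.

False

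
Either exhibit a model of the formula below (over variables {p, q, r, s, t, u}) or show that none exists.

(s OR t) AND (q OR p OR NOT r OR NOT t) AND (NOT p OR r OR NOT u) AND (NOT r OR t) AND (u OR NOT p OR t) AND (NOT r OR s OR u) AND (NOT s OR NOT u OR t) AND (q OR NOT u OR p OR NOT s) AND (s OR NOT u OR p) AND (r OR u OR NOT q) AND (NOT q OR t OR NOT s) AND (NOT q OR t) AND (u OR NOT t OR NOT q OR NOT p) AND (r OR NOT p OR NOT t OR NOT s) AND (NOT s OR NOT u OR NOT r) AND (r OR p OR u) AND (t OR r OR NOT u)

p=true,  q=true,  r=true,  s=false,  t=true,  u=true

Suppose s = false.
The clause (t) is unit, so t = true.
Suppose r = true.
The clause (u) is unit, so u = true.
The clause (p) is unit, so p = true.
All clauses hold; q can take either value.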